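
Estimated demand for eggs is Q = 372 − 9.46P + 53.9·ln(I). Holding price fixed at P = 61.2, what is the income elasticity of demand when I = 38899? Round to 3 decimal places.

0.149

At P = 61.2, I = 38899: Q = 362.702.
Holding P constant, ∂Q/∂I = 53.9/I = 0.00138564.
η_I = (∂Q/∂I)·(I/Q) = 0.00138564 × (38899/362.702) = 0.149.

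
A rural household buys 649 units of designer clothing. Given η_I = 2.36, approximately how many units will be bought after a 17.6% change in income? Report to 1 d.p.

%ΔQ ≈ η × %ΔI = 2.36 × 17.6% = 41.536%.
New Q ≈ 649 × (1 + 0.41536) = 918.6.

918.6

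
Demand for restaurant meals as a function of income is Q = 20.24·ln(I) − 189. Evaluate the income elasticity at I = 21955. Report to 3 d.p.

1.518

At I = 21955: Q = 13.334.
dQ/dI = 20.24/I = 0.000921886 at this income.
η = (dQ/dI)·(I/Q) = 0.000921886 × (21955/13.334) = 1.518.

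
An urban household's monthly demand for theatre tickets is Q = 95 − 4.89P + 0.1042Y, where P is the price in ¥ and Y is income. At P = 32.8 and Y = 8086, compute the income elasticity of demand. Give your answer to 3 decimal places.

At P = 32.8, Y = 8086: Q = 777.169.
Holding P constant, ∂Q/∂Y = 0.1042.
η_Y = (∂Q/∂Y)·(Y/Q) = 0.1042 × (8086/777.169) = 1.084.

1.084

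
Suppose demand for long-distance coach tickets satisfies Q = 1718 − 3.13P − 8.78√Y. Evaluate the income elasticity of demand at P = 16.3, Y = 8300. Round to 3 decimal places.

-0.461

At P = 16.3, Y = 8300: Q = 867.085.
Holding P constant, ∂Q/∂Y = -8.78/(2√Y) = -0.0481865.
η_Y = (∂Q/∂Y)·(Y/Q) = -0.0481865 × (8300/867.085) = -0.461.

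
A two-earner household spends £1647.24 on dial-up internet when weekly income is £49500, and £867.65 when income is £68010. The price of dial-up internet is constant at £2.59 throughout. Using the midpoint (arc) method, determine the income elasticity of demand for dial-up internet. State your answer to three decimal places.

With a constant price, Q₁ = 1647.24/2.59 = 636.000 and Q₂ = 867.65/2.59 = 335.000 (equivalently, work directly with expenditure since P cancels).
Midpoint %ΔQ = (867.65 − 1647.24)/1257.45 = -0.61998; midpoint %ΔI = (68010 − 49500)/58755 = 0.31504.
η = -0.61998 / 0.31504 = -1.968.

-1.968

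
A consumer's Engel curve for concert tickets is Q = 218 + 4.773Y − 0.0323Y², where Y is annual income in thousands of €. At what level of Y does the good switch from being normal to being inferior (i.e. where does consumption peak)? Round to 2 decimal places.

73.89

dQ/dY = 4.773 − 0.0646Y.
The good is inferior where dQ/dY < 0. Setting dQ/dY = 0 gives Y = 4.773 / 0.0646 = 73.89.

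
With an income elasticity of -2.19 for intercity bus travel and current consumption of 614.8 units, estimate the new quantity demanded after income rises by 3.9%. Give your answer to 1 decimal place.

%ΔQ ≈ η × %ΔI = -2.19 × 3.9% = -8.541%.
New Q ≈ 614.8 × (1 − 0.08541) = 562.3.

562.3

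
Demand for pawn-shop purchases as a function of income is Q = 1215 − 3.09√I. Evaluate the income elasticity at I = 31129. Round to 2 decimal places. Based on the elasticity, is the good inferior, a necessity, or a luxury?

-0.41 (inferior good)

At I = 31129: Q = 669.819.
dQ/dI = -3.09/(2√I) = -0.00875681 at this income.
η = (dQ/dI)·(I/Q) = -0.00875681 × (31129/669.819) = -0.41.
Since η < 0, the good is an inferior good.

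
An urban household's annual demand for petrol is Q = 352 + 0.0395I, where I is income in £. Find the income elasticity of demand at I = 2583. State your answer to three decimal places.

0.225

At I = 2583: Q = 454.029.
dQ/dI = 0.0395.
η = (dQ/dI)·(I/Q) = 0.0395 × (2583/454.029) = 0.225.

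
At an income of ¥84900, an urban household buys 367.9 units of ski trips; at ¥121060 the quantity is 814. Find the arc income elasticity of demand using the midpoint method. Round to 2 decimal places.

ΔQ = 814 − 367.9 = 446.1; midpoint Q̄ = (367.9 + 814)/2 = 590.95.
ΔI = 121060 − 84900 = 36160; midpoint Ī = (84900 + 121060)/2 = 102980.
η = (ΔQ/Q̄) ÷ (ΔI/Ī) = (446.1/590.95) ÷ (36160/102980) = 2.15.

2.15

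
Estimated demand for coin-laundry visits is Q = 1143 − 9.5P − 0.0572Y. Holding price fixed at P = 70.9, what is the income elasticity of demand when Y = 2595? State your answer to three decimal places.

At P = 70.9, Y = 2595: Q = 321.016.
Holding P constant, ∂Q/∂Y = −0.0572.
η_Y = (∂Q/∂Y)·(Y/Q) = -0.0572 × (2595/321.016) = -0.462.

-0.462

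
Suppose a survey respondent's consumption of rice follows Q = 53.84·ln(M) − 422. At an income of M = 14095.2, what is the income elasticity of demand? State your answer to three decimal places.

At M = 14095.2: Q = 92.365.
dQ/dM = 53.84/M = 0.00381974 at this income.
η = (dQ/dM)·(M/Q) = 0.00381974 × (14095.2/92.365) = 0.583.

0.583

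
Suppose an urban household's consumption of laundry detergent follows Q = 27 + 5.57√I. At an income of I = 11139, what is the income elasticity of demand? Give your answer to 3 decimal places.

At I = 11139: Q = 614.866.
dQ/dI = 5.57/(2√I) = 0.0263877 at this income.
η = (dQ/dI)·(I/Q) = 0.0263877 × (11139/614.866) = 0.478.

0.478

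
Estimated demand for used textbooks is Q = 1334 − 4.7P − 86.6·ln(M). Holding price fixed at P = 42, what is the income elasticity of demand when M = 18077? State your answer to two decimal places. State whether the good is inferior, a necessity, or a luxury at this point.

-0.30 (inferior good)

At P = 42, M = 18077: Q = 287.713.
Holding P constant, ∂Q/∂M = -86.6/M = -0.00479062.
η_M = (∂Q/∂M)·(M/Q) = -0.00479062 × (18077/287.713) = -0.30.
Since η < 0, this is an inferior good.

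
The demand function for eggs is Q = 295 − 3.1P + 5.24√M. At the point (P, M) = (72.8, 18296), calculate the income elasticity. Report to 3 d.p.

At P = 72.8, M = 18296: Q = 778.097.
Holding P constant, ∂Q/∂M = 5.24/(2√M) = 0.0193697.
η_M = (∂Q/∂M)·(M/Q) = 0.0193697 × (18296/778.097) = 0.455.

0.455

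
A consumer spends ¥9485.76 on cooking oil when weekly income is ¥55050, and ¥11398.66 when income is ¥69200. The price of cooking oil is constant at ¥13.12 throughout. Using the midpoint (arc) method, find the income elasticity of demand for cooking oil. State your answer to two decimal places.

With a constant price, Q₁ = 9485.76/13.12 = 723.000 and Q₂ = 11398.66/13.12 = 868.800 (equivalently, work directly with expenditure since P cancels).
Midpoint %ΔQ = (11398.66 − 9485.76)/10442.21 = 0.18319; midpoint %ΔI = (69200 − 55050)/62125 = 0.22777.
η = 0.18319 / 0.22777 = 0.80.

0.80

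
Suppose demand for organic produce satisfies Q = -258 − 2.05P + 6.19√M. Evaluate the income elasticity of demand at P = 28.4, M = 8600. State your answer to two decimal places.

1.11

At P = 28.4, M = 8600: Q = 257.817.
Holding P constant, ∂Q/∂M = 6.19/(2√M) = 0.0333742.
η_M = (∂Q/∂M)·(M/Q) = 0.0333742 × (8600/257.817) = 1.11.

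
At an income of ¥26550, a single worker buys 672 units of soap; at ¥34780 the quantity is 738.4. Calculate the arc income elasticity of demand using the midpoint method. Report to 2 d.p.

0.35

ΔQ = 738.4 − 672 = 66.4; midpoint Q̄ = (672 + 738.4)/2 = 705.2.
ΔI = 34780 − 26550 = 8230; midpoint Ī = (26550 + 34780)/2 = 30665.
η = (ΔQ/Q̄) ÷ (ΔI/Ī) = (66.4/705.2) ÷ (8230/30665) = 0.35.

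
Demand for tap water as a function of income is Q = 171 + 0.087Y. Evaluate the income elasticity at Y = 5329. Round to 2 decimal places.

At Y = 5329: Q = 634.623.
dQ/dY = 0.087.
η = (dQ/dY)·(Y/Q) = 0.087 × (5329/634.623) = 0.73.

0.73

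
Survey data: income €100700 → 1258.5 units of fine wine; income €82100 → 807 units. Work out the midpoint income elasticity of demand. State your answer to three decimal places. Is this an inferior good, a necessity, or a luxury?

2.148 (luxury)

ΔQ = 807 − 1258.5 = -451.5; midpoint Q̄ = (1258.5 + 807)/2 = 1032.75.
ΔI = 82100 − 100700 = -18600; midpoint Ī = (100700 + 82100)/2 = 91400.
η = (ΔQ/Q̄) ÷ (ΔI/Ī) = (-451.5/1032.75) ÷ (-18600/91400) = 2.148.
η > 1 ⇒ luxury.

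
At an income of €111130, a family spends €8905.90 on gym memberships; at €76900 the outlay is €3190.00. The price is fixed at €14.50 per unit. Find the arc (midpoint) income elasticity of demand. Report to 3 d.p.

2.596

With a constant price, Q₁ = 8905.90/14.50 = 614.200 and Q₂ = 3190.00/14.50 = 220.000 (equivalently, work directly with expenditure since P cancels).
Midpoint %ΔQ = (3190.00 − 8905.90)/6047.95 = -0.94510; midpoint %ΔI = (76900 − 111130)/94015 = -0.36409.
η = -0.94510 / -0.36409 = 2.596.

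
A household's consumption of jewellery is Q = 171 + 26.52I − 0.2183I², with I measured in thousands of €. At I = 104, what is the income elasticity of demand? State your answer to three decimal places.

At I = 104: Q = 567.9472.
dQ/dI = 26.52 − 0.4366I = -18.88640.
η = (dQ/dI)·(I/Q) = -18.88640 × (104/567.9472) = -3.458.

-3.458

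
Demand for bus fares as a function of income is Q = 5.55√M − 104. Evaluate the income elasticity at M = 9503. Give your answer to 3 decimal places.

0.619

At M = 9503: Q = 437.032.
dQ/dM = 5.55/(2√M) = 0.0284664 at this income.
η = (dQ/dM)·(M/Q) = 0.0284664 × (9503/437.032) = 0.619.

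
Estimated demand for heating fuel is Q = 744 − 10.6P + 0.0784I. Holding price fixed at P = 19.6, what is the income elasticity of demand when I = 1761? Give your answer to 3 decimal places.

0.205

At P = 19.6, I = 1761: Q = 674.302.
Holding P constant, ∂Q/∂I = 0.0784.
η_I = (∂Q/∂I)·(I/Q) = 0.0784 × (1761/674.302) = 0.205.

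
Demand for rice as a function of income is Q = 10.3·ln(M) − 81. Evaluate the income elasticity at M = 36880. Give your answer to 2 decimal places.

At M = 36880: Q = 27.309.
dQ/dM = 10.3/M = 0.000279284 at this income.
η = (dQ/dM)·(M/Q) = 0.000279284 × (36880/27.309) = 0.38.

0.38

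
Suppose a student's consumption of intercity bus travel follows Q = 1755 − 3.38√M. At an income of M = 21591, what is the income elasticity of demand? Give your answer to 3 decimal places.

At M = 21591: Q = 1258.347.
dQ/dM = -3.38/(2√M) = -0.0115014 at this income.
η = (dQ/dM)·(M/Q) = -0.0115014 × (21591/1258.347) = -0.197.

-0.197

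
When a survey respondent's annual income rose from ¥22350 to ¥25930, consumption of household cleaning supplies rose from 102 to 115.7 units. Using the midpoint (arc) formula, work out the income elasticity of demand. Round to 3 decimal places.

ΔQ = 115.7 − 102 = 13.7; midpoint Q̄ = (102 + 115.7)/2 = 108.85.
ΔI = 25930 − 22350 = 3580; midpoint Ī = (22350 + 25930)/2 = 24140.
η = (ΔQ/Q̄) ÷ (ΔI/Ī) = (13.7/108.85) ÷ (3580/24140) = 0.849.

0.849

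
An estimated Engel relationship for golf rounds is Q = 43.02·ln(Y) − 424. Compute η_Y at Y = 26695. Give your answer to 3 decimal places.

2.973

At Y = 26695: Q = 14.470.
dQ/dY = 43.02/Y = 0.00161154 at this income.
η = (dQ/dY)·(Y/Q) = 0.00161154 × (26695/14.470) = 2.973.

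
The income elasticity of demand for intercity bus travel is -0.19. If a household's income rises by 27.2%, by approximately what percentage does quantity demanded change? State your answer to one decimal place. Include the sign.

%ΔQ ≈ η × %ΔI = -0.19 × 27.2% = -5.2%.

-5.2%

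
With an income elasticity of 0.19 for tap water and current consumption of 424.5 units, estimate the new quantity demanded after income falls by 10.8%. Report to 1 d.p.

415.8

%ΔQ ≈ η × %ΔI = 0.19 × (-10.8%) = -2.052%.
New Q ≈ 424.5 × (1 − 0.02052) = 415.8.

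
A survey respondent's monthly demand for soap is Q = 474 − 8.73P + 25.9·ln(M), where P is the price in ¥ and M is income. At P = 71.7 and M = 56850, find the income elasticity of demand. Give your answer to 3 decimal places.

At P = 71.7, M = 56850: Q = 131.617.
Holding P constant, ∂Q/∂M = 25.9/M = 0.000455585.
η_M = (∂Q/∂M)·(M/Q) = 0.000455585 × (56850/131.617) = 0.197.

0.197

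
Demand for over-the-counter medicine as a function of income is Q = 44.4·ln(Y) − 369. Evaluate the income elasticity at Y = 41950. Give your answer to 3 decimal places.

At Y = 41950: Q = 103.604.
dQ/dY = 44.4/Y = 0.0010584 at this income.
η = (dQ/dY)·(Y/Q) = 0.0010584 × (41950/103.604) = 0.429.

0.429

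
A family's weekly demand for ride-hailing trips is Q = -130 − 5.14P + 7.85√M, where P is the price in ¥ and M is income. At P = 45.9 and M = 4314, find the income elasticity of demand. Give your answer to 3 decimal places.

1.722

At P = 45.9, M = 4314: Q = 149.670.
Holding P constant, ∂Q/∂M = 7.85/(2√M) = 0.0597585.
η_M = (∂Q/∂M)·(M/Q) = 0.0597585 × (4314/149.670) = 1.722.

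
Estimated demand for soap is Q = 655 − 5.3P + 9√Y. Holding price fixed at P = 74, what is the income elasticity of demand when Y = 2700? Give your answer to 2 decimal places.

At P = 74, Y = 2700: Q = 730.454.
Holding P constant, ∂Q/∂Y = 9/(2√Y) = 0.0866025.
η_Y = (∂Q/∂Y)·(Y/Q) = 0.0866025 × (2700/730.454) = 0.32.

0.32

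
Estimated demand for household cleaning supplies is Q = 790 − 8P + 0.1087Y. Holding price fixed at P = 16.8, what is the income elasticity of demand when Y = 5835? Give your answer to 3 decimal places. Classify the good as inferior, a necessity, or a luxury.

At P = 16.8, Y = 5835: Q = 1289.865.
Holding P constant, ∂Q/∂Y = 0.1087.
η_Y = (∂Q/∂Y)·(Y/Q) = 0.1087 × (5835/1289.865) = 0.492.
Since 0 < η < 1, this is a necessity.

0.492 (necessity)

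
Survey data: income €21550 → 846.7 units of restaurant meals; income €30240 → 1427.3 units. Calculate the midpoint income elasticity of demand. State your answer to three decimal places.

ΔQ = 1427.3 − 846.7 = 580.6; midpoint Q̄ = (846.7 + 1427.3)/2 = 1137.
ΔI = 30240 − 21550 = 8690; midpoint Ī = (21550 + 30240)/2 = 25895.
η = (ΔQ/Q̄) ÷ (ΔI/Ī) = (580.6/1137) ÷ (8690/25895) = 1.522.

1.522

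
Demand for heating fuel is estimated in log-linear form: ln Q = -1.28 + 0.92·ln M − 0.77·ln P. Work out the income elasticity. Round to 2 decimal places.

In a log-linear demand, the coefficient on ln M is the income elasticity.
So η = 0.92.

0.92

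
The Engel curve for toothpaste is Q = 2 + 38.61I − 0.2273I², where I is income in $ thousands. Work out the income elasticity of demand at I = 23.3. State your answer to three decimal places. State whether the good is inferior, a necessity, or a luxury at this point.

At I = 23.3: Q = 778.2141.
dQ/dI = 38.61 − 0.4546I = 28.01782.
η = (dQ/dI)·(I/Q) = 28.01782 × (23.3/778.2141) = 0.839.
0 < η < 1 ⇒ necessity.

0.839 (necessity)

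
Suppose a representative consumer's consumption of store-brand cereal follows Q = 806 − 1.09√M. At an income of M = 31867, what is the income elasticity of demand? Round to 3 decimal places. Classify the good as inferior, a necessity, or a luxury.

-0.159 (inferior good)

At M = 31867: Q = 611.420.
dQ/dM = -1.09/(2√M) = -0.00305299 at this income.
η = (dQ/dM)·(M/Q) = -0.00305299 × (31867/611.420) = -0.159.
Since η < 0, the good is an inferior good.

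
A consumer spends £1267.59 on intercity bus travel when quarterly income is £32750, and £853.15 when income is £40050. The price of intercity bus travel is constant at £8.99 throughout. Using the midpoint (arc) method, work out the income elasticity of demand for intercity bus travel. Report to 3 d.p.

-1.949

With a constant price, Q₁ = 1267.59/8.99 = 141.000 and Q₂ = 853.15/8.99 = 94.900 (equivalently, work directly with expenditure since P cancels).
Midpoint %ΔQ = (853.15 − 1267.59)/1060.37 = -0.39084; midpoint %ΔI = (40050 − 32750)/36400 = 0.20055.
η = -0.39084 / 0.20055 = -1.949.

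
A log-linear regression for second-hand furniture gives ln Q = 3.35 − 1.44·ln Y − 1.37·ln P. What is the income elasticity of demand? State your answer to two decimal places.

In a log-linear demand, the coefficient on ln Y is the income elasticity.
So η = -1.44.

-1.44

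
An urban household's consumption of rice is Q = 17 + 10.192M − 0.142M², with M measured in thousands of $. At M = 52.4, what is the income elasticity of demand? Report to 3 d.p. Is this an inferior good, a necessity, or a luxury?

At M = 52.4: Q = 161.1629.
dQ/dM = 10.192 − 0.284M = -4.68960.
η = (dQ/dM)·(M/Q) = -4.68960 × (52.4/161.1629) = -1.525.
η < 0 ⇒ inferior good.

-1.525 (inferior good)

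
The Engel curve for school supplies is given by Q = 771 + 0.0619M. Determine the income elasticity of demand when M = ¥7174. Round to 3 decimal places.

0.365

At M = 7174: Q = 1215.071.
dQ/dM = 0.0619.
η = (dQ/dM)·(M/Q) = 0.0619 × (7174/1215.071) = 0.365.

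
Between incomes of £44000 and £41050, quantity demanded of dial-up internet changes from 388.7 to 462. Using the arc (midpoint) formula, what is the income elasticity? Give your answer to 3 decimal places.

ΔQ = 462 − 388.7 = 73.3; midpoint Q̄ = (388.7 + 462)/2 = 425.35.
ΔI = 41050 − 44000 = -2950; midpoint Ī = (44000 + 41050)/2 = 42525.
η = (ΔQ/Q̄) ÷ (ΔI/Ī) = (73.3/425.35) ÷ (-2950/42525) = -2.484.

-2.484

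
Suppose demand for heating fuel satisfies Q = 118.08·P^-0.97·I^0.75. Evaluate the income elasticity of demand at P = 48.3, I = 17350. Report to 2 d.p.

0.75

For a multiplicative demand Q = A·P^α·I^β, the income elasticity is β everywhere.
Here β = 0.75, so η = 0.75.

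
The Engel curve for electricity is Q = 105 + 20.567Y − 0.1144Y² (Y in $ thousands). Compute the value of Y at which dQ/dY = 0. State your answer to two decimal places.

dQ/dY = 20.567 − 0.2288Y.
The good is inferior where dQ/dY < 0. Setting dQ/dY = 0 gives Y = 20.567 / 0.2288 = 89.89.

89.89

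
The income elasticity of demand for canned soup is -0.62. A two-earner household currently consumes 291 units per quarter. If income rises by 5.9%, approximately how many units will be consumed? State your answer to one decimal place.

280.4

%ΔQ ≈ η × %ΔI = -0.62 × 5.9% = -3.658%.
New Q ≈ 291 × (1 − 0.03658) = 280.4.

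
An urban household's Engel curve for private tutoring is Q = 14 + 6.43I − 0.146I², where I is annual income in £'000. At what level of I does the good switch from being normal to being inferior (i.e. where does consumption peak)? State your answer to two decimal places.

dQ/dI = 6.43 − 0.292I.
The good is inferior where dQ/dI < 0. Setting dQ/dI = 0 gives I = 6.43 / 0.292 = 22.02.

22.02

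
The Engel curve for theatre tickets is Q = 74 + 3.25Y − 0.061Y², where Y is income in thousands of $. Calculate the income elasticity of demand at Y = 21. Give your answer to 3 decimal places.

0.125

At Y = 21: Q = 115.3490.
dQ/dY = 3.25 − 0.122Y = 0.68800.
η = (dQ/dY)·(Y/Q) = 0.68800 × (21/115.3490) = 0.125.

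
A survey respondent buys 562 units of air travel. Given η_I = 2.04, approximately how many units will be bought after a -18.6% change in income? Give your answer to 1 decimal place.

%ΔQ ≈ η × %ΔI = 2.04 × (-18.6%) = -37.944%.
New Q ≈ 562 × (1 − 0.37944) = 348.8.

348.8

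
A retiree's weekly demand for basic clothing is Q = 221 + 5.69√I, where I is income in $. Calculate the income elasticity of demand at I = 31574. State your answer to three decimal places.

At I = 31574: Q = 1232.060.
dQ/dI = 5.69/(2√I) = 0.016011 at this income.
η = (dQ/dI)·(I/Q) = 0.016011 × (31574/1232.060) = 0.410.

0.410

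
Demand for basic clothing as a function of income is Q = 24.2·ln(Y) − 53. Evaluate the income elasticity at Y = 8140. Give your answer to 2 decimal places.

At Y = 8140: Q = 164.910.
dQ/dY = 24.2/Y = 0.00297297 at this income.
η = (dQ/dY)·(Y/Q) = 0.00297297 × (8140/164.910) = 0.15.

0.15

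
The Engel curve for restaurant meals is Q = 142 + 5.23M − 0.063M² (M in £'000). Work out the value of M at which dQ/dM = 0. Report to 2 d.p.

41.51

dQ/dM = 5.23 − 0.126M.
The good is inferior where dQ/dM < 0. Setting dQ/dM = 0 gives M = 5.23 / 0.126 = 41.51.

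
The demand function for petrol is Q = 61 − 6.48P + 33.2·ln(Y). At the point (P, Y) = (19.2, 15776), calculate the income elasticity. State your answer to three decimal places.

0.129

At P = 19.2, Y = 15776: Q = 257.503.
Holding P constant, ∂Q/∂Y = 33.2/Y = 0.00210446.
η_Y = (∂Q/∂Y)·(Y/Q) = 0.00210446 × (15776/257.503) = 0.129.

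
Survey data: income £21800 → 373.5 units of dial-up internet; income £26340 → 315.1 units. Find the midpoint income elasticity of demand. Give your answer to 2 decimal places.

ΔQ = 315.1 − 373.5 = -58.4; midpoint Q̄ = (373.5 + 315.1)/2 = 344.3.
ΔI = 26340 − 21800 = 4540; midpoint Ī = (21800 + 26340)/2 = 24070.
η = (ΔQ/Q̄) ÷ (ΔI/Ī) = (-58.4/344.3) ÷ (4540/24070) = -0.90.

-0.90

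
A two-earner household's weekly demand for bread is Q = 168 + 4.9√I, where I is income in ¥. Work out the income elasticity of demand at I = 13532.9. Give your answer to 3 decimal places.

0.386

At I = 13532.9: Q = 738.022.
dQ/dI = 4.9/(2√I) = 0.0210606 at this income.
η = (dQ/dI)·(I/Q) = 0.0210606 × (13532.9/738.022) = 0.386.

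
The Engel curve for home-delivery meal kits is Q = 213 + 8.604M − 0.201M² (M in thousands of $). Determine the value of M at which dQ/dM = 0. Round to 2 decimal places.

21.40

dQ/dM = 8.604 − 0.402M.
The good is inferior where dQ/dM < 0. Setting dQ/dM = 0 gives M = 8.604 / 0.402 = 21.40.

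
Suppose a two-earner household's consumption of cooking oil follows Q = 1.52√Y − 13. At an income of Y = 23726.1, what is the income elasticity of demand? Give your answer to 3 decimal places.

0.529

At Y = 23726.1: Q = 221.130.
dQ/dY = 1.52/(2√Y) = 0.00493401 at this income.
η = (dQ/dY)·(Y/Q) = 0.00493401 × (23726.1/221.130) = 0.529.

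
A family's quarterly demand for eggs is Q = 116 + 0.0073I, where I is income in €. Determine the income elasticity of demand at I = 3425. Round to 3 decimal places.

At I = 3425: Q = 141.003.
dQ/dI = 0.0073.
η = (dQ/dI)·(I/Q) = 0.0073 × (3425/141.003) = 0.177.

0.177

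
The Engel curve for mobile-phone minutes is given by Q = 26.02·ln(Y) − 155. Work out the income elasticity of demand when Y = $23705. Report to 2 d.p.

At Y = 23705: Q = 107.111.
dQ/dY = 26.02/Y = 0.00109766 at this income.
η = (dQ/dY)·(Y/Q) = 0.00109766 × (23705/107.111) = 0.24.

0.24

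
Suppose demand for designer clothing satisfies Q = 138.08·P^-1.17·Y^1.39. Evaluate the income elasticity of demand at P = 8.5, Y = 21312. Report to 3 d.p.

1.390

For a multiplicative demand Q = A·P^α·Y^β, the income elasticity is β everywhere.
Here β = 1.39, so η = 1.390.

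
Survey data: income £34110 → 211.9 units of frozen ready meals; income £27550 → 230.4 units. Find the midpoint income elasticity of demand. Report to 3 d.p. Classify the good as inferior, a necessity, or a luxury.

ΔQ = 230.4 − 211.9 = 18.5; midpoint Q̄ = (211.9 + 230.4)/2 = 221.15.
ΔI = 27550 − 34110 = -6560; midpoint Ī = (34110 + 27550)/2 = 30830.
η = (ΔQ/Q̄) ÷ (ΔI/Ī) = (18.5/221.15) ÷ (-6560/30830) = -0.393.
η < 0 ⇒ inferior good.

-0.393 (inferior good)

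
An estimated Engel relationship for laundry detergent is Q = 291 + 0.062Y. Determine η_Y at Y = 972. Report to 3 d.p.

At Y = 972: Q = 351.264.
dQ/dY = 0.062.
η = (dQ/dY)·(Y/Q) = 0.062 × (972/351.264) = 0.172.

0.172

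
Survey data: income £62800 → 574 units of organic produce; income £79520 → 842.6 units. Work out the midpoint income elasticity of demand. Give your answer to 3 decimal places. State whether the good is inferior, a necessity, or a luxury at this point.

ΔQ = 842.6 − 574 = 268.6; midpoint Q̄ = (574 + 842.6)/2 = 708.3.
ΔI = 79520 − 62800 = 16720; midpoint Ī = (62800 + 79520)/2 = 71160.
η = (ΔQ/Q̄) ÷ (ΔI/Ī) = (268.6/708.3) ÷ (16720/71160) = 1.614.
η > 1 ⇒ luxury.

1.614 (luxury)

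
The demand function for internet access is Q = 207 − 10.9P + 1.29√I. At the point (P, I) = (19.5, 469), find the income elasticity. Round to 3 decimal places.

0.624

At P = 19.5, I = 469: Q = 22.387.
Holding P constant, ∂Q/∂I = 1.29/(2√I) = 0.0297833.
η_I = (∂Q/∂I)·(I/Q) = 0.0297833 × (469/22.387) = 0.624.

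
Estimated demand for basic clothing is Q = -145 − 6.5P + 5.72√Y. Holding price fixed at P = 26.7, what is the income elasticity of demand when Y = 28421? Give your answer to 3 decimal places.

At P = 26.7, Y = 28421: Q = 645.758.
Holding P constant, ∂Q/∂Y = 5.72/(2√Y) = 0.0169647.
η_Y = (∂Q/∂Y)·(Y/Q) = 0.0169647 × (28421/645.758) = 0.747.

0.747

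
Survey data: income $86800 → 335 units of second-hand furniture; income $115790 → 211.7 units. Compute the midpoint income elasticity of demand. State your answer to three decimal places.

-1.576

ΔQ = 211.7 − 335 = -123.3; midpoint Q̄ = (335 + 211.7)/2 = 273.35.
ΔI = 115790 − 86800 = 28990; midpoint Ī = (86800 + 115790)/2 = 101295.
η = (ΔQ/Q̄) ÷ (ΔI/Ī) = (-123.3/273.35) ÷ (28990/101295) = -1.576.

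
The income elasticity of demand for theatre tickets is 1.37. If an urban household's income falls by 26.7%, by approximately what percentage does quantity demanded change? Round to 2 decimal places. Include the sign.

%ΔQ ≈ η × %ΔI = 1.37 × (-26.7%) = -36.58%.

-36.58%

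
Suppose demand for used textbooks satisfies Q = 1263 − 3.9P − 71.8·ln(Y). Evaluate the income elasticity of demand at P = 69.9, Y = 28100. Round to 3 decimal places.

At P = 69.9, Y = 28100: Q = 254.905.
Holding P constant, ∂Q/∂Y = -71.8/Y = -0.00255516.
η_Y = (∂Q/∂Y)·(Y/Q) = -0.00255516 × (28100/254.905) = -0.282.

-0.282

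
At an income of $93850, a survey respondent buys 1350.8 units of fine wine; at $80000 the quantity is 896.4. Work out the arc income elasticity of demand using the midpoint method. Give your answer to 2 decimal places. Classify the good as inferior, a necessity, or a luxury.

2.54 (luxury)

ΔQ = 896.4 − 1350.8 = -454.4; midpoint Q̄ = (1350.8 + 896.4)/2 = 1123.6.
ΔI = 80000 − 93850 = -13850; midpoint Ī = (93850 + 80000)/2 = 86925.
η = (ΔQ/Q̄) ÷ (ΔI/Ī) = (-454.4/1123.6) ÷ (-13850/86925) = 2.54.
η > 1 ⇒ luxury.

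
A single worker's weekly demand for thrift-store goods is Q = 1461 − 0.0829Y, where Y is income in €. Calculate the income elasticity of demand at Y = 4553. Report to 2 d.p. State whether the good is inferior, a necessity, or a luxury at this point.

At Y = 4553: Q = 1083.556.
dQ/dY = −0.0829.
η = (dQ/dY)·(Y/Q) = -0.0829 × (4553/1083.556) = -0.35.
Since η < 0, the good is an inferior good.

-0.35 (inferior good)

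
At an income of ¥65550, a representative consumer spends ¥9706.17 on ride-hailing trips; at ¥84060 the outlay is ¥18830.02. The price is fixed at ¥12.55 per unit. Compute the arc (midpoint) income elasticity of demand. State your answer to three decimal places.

2.584

With a constant price, Q₁ = 9706.17/12.55 = 773.400 and Q₂ = 18830.02/12.55 = 1500.400 (equivalently, work directly with expenditure since P cancels).
Midpoint %ΔQ = (18830.02 − 9706.17)/14268.10 = 0.63946; midpoint %ΔI = (84060 − 65550)/74805 = 0.24744.
η = 0.63946 / 0.24744 = 2.584.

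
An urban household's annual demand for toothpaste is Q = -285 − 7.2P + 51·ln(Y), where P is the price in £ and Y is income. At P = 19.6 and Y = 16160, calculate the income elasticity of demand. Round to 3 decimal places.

0.749

At P = 19.6, Y = 16160: Q = 68.085.
Holding P constant, ∂Q/∂Y = 51/Y = 0.00315594.
η_Y = (∂Q/∂Y)·(Y/Q) = 0.00315594 × (16160/68.085) = 0.749.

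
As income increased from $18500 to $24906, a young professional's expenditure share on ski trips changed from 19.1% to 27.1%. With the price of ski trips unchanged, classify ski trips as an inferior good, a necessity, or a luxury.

The budget share rises as income rises, so η > 1.

luxury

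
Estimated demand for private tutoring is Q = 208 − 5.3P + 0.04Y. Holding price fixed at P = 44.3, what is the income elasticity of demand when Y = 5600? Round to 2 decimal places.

1.14

At P = 44.3, Y = 5600: Q = 197.210.
Holding P constant, ∂Q/∂Y = 0.04.
η_Y = (∂Q/∂Y)·(Y/Q) = 0.04 × (5600/197.210) = 1.14.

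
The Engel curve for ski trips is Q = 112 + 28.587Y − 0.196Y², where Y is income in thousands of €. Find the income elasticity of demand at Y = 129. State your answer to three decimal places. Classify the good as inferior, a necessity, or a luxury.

-5.270 (inferior good)

At Y = 129: Q = 538.0870.
dQ/dY = 28.587 − 0.392Y = -21.98100.
η = (dQ/dY)·(Y/Q) = -21.98100 × (129/538.0870) = -5.270.
η < 0 ⇒ inferior good.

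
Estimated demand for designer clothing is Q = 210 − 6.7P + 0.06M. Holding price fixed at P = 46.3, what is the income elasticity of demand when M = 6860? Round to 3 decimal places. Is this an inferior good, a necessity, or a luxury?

1.322 (luxury)

At P = 46.3, M = 6860: Q = 311.390.
Holding P constant, ∂Q/∂M = 0.06.
η_M = (∂Q/∂M)·(M/Q) = 0.06 × (6860/311.390) = 1.322.
Since η > 1, this is a luxury.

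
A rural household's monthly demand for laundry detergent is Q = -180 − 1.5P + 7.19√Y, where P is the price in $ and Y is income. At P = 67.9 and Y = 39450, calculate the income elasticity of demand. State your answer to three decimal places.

0.623

At P = 67.9, Y = 39450: Q = 1146.230.
Holding P constant, ∂Q/∂Y = 7.19/(2√Y) = 0.0180999.
η_Y = (∂Q/∂Y)·(Y/Q) = 0.0180999 × (39450/1146.230) = 0.623.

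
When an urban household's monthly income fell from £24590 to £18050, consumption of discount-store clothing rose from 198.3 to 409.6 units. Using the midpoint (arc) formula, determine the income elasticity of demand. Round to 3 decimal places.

ΔQ = 409.6 − 198.3 = 211.3; midpoint Q̄ = (198.3 + 409.6)/2 = 303.95.
ΔI = 18050 − 24590 = -6540; midpoint Ī = (24590 + 18050)/2 = 21320.
η = (ΔQ/Q̄) ÷ (ΔI/Ī) = (211.3/303.95) ÷ (-6540/21320) = -2.266.

-2.266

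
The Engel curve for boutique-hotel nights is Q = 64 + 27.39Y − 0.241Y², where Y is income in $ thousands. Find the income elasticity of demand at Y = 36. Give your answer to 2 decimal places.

0.49

At Y = 36: Q = 737.7040.
dQ/dY = 27.39 − 0.482Y = 10.03800.
η = (dQ/dY)·(Y/Q) = 10.03800 × (36/737.7040) = 0.49.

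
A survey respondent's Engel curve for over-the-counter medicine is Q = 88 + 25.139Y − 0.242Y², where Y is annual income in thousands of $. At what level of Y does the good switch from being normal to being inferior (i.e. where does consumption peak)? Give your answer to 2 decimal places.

51.94

dQ/dY = 25.139 − 0.484Y.
The good is inferior where dQ/dY < 0. Setting dQ/dY = 0 gives Y = 25.139 / 0.484 = 51.94.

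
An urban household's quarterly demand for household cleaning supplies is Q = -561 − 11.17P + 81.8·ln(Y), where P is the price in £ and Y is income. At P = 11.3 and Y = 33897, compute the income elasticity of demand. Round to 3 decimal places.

0.493

At P = 11.3, Y = 33897: Q = 166.041.
Holding P constant, ∂Q/∂Y = 81.8/Y = 0.00241319.
η_Y = (∂Q/∂Y)·(Y/Q) = 0.00241319 × (33897/166.041) = 0.493.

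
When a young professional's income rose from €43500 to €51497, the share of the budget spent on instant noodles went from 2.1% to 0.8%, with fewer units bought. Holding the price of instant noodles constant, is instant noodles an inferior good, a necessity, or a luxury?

inferior good

Quantity demanded falls as income rises, so η < 0.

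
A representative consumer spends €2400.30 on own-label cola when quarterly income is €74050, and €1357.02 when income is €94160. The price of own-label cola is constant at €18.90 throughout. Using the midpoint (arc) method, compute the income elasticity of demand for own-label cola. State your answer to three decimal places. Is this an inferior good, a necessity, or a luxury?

-2.323 (inferior good)

With a constant price, Q₁ = 2400.30/18.90 = 127.000 and Q₂ = 1357.02/18.90 = 71.800 (equivalently, work directly with expenditure since P cancels).
Midpoint %ΔQ = (1357.02 − 2400.30)/1878.66 = -0.55533; midpoint %ΔI = (94160 − 74050)/84105 = 0.23911.
η = -0.55533 / 0.23911 = -2.323.
η < 0 ⇒ inferior good.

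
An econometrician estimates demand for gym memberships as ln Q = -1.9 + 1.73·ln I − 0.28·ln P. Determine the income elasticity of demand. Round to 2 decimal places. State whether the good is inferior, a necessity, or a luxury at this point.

In a log-linear demand, the coefficient on ln I is the income elasticity.
So η = 1.73.
η > 1 ⇒ luxury.

1.73 (luxury)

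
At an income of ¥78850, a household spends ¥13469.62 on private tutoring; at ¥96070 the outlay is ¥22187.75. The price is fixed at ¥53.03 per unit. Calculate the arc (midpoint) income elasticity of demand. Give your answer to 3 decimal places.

With a constant price, Q₁ = 13469.62/53.03 = 254.000 and Q₂ = 22187.75/53.03 = 418.400 (equivalently, work directly with expenditure since P cancels).
Midpoint %ΔQ = (22187.75 − 13469.62)/17828.69 = 0.48899; midpoint %ΔI = (96070 − 78850)/87460 = 0.19689.
η = 0.48899 / 0.19689 = 2.484.

2.484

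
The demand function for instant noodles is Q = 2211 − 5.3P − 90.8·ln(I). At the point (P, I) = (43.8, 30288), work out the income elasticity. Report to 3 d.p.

-0.087

At P = 43.8, I = 30288: Q = 1041.940.
Holding P constant, ∂Q/∂I = -90.8/I = -0.00299789.
η_I = (∂Q/∂I)·(I/Q) = -0.00299789 × (30288/1041.940) = -0.087.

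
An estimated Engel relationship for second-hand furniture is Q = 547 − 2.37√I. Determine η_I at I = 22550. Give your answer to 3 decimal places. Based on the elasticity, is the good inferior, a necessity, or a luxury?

At I = 22550: Q = 191.105.
dQ/dI = -2.37/(2√I) = -0.00789124 at this income.
η = (dQ/dI)·(I/Q) = -0.00789124 × (22550/191.105) = -0.931.
Since η < 0, the good is an inferior good.

-0.931 (inferior good)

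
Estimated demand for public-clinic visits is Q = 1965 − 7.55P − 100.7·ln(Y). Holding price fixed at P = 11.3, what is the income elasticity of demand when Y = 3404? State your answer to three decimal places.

At P = 11.3, Y = 3404: Q = 1060.721.
Holding P constant, ∂Q/∂Y = -100.7/Y = -0.0295828.
η_Y = (∂Q/∂Y)·(Y/Q) = -0.0295828 × (3404/1060.721) = -0.095.

-0.095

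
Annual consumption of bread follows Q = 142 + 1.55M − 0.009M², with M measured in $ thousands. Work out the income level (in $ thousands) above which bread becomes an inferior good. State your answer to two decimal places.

86.11

dQ/dM = 1.55 − 0.018M.
The good is inferior where dQ/dM < 0. Setting dQ/dM = 0 gives M = 1.55 / 0.018 = 86.11.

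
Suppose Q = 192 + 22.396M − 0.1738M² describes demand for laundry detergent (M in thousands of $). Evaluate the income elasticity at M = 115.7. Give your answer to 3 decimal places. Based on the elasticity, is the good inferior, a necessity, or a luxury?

-4.515 (inferior good)

At M = 115.7: Q = 456.6452.
dQ/dM = 22.396 − 0.3476M = -17.82132.
η = (dQ/dM)·(M/Q) = -17.82132 × (115.7/456.6452) = -4.515.
η < 0 ⇒ inferior good.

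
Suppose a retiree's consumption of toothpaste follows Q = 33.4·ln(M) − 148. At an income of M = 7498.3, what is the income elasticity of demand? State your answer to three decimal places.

At M = 7498.3: Q = 150.009.
dQ/dM = 33.4/M = 0.00445434 at this income.
η = (dQ/dM)·(M/Q) = 0.00445434 × (7498.3/150.009) = 0.223.

0.223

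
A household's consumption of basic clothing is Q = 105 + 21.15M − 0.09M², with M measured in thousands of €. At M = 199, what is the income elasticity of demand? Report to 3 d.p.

-3.894

At M = 199: Q = 749.7600.
dQ/dM = 21.15 − 0.18M = -14.67000.
η = (dQ/dM)·(M/Q) = -14.67000 × (199/749.7600) = -3.894.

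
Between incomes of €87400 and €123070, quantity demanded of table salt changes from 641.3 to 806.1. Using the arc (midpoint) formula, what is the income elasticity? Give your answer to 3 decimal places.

0.672

ΔQ = 806.1 − 641.3 = 164.8; midpoint Q̄ = (641.3 + 806.1)/2 = 723.7.
ΔI = 123070 − 87400 = 35670; midpoint Ī = (87400 + 123070)/2 = 105235.
η = (ΔQ/Q̄) ÷ (ΔI/Ī) = (164.8/723.7) ÷ (35670/105235) = 0.672.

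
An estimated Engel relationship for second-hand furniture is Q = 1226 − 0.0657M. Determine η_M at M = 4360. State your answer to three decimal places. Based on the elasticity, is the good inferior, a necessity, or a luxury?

At M = 4360: Q = 939.548.
dQ/dM = −0.0657.
η = (dQ/dM)·(M/Q) = -0.0657 × (4360/939.548) = -0.305.
Since η < 0, the good is an inferior good.

-0.305 (inferior good)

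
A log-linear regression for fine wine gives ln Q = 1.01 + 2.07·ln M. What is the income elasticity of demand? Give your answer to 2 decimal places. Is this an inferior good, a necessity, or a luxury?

In a log-linear demand, the coefficient on ln M is the income elasticity.
So η = 2.07.
η > 1 ⇒ luxury.

2.07 (luxury)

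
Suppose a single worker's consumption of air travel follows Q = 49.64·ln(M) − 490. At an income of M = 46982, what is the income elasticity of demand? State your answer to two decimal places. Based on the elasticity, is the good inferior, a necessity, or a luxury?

At M = 46982: Q = 44.003.
dQ/dM = 49.64/M = 0.00105657 at this income.
η = (dQ/dM)·(M/Q) = 0.00105657 × (46982/44.003) = 1.13.
Since η > 1, the good is a luxury.

1.13 (luxury)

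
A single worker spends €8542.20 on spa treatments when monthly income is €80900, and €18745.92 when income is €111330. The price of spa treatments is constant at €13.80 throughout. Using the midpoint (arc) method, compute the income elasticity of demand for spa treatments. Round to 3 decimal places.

With a constant price, Q₁ = 8542.20/13.80 = 619.000 and Q₂ = 18745.92/13.80 = 1358.400 (equivalently, work directly with expenditure since P cancels).
Midpoint %ΔQ = (18745.92 − 8542.20)/13644.06 = 0.74785; midpoint %ΔI = (111330 − 80900)/96115 = 0.31660.
η = 0.74785 / 0.31660 = 2.362.

2.362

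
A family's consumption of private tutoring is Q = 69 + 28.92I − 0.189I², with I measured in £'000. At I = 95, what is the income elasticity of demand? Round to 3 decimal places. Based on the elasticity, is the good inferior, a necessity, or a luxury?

-0.598 (inferior good)

At I = 95: Q = 1110.6750.
dQ/dI = 28.92 − 0.378I = -6.99000.
η = (dQ/dI)·(I/Q) = -6.99000 × (95/1110.6750) = -0.598.
η < 0 ⇒ inferior good.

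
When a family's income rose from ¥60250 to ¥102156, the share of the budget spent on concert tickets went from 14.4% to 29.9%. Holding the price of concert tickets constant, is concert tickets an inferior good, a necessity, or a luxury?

The budget share rises as income rises, so η > 1.

luxury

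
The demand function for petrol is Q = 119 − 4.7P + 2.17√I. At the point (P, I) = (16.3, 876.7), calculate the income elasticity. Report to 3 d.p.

At P = 16.3, I = 876.7: Q = 106.642.
Holding P constant, ∂Q/∂I = 2.17/(2√I) = 0.0366441.
η_I = (∂Q/∂I)·(I/Q) = 0.0366441 × (876.7/106.642) = 0.301.

0.301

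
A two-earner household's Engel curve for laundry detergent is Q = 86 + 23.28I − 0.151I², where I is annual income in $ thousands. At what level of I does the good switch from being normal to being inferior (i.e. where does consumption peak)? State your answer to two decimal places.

77.09

dQ/dI = 23.28 − 0.302I.
The good is inferior where dQ/dI < 0. Setting dQ/dI = 0 gives I = 23.28 / 0.302 = 77.09.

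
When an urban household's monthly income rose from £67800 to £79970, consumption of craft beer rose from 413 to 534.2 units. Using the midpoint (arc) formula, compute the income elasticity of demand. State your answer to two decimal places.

ΔQ = 534.2 − 413 = 121.2; midpoint Q̄ = (413 + 534.2)/2 = 473.6.
ΔI = 79970 − 67800 = 12170; midpoint Ī = (67800 + 79970)/2 = 73885.
η = (ΔQ/Q̄) ÷ (ΔI/Ī) = (121.2/473.6) ÷ (12170/73885) = 1.55.

1.55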